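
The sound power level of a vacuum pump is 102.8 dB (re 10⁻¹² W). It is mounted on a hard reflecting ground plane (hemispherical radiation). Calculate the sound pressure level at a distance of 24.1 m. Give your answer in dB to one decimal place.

The power spreads over a hemisphere of area 2π·r², so L_p = L_w − 10·log₁₀(2π·r²).
2π·r² = 3649 m², 10·log₁₀ of that is 35.622 dB.
L_p = 102.8 − 35.622 = 67.18 dB.

67.2 dB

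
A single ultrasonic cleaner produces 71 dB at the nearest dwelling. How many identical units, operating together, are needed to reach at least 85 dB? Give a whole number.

The shortfall is 85 − 71 = 14.0 dB, and N units add 10·log₁₀ N, so need 10·log₁₀ N ≥ 14.0.
N ≥ 10^(14.0/10) = 25.119, so N = 26.

26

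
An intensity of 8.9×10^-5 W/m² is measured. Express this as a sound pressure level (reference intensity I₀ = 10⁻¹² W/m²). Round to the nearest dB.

79 dB

I/I₀ = 8.9×10^-5/10⁻¹² = 8.9×10^7, and L = 10·log₁₀(I/I₀).
L = 10·(0.9494 + 7) = 79.49 dB.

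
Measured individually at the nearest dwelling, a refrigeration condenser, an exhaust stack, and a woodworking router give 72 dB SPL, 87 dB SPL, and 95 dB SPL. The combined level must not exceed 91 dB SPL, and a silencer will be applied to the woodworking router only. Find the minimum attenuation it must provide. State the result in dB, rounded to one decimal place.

Everything except the woodworking router sums to 10^(72/10) + 10^(87/10) = 5.170e+08 in linear terms, 87.14 dB SPL.
To meet 91 dB SPL overall, the treated woodworking router may contribute at most 10^(91/10) − 5.170e+08 = 7.419e+08, i.e. 88.70 dB SPL.
So the woodworking router must be reduced from 95 to 88.70 dB SPL: IL = 6.30 dB.

6.3 dB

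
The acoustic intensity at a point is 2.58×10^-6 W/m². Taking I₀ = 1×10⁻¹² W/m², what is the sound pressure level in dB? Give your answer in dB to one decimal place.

64.1 dB

I/I₀ = 2.58×10^-6/10⁻¹² = 2.58×10^6, and L = 10·log₁₀(I/I₀).
L = 10·(0.4116 + 6) = 64.12 dB.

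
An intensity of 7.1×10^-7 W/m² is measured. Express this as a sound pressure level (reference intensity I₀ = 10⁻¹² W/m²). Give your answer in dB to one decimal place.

58.5 dB

I/I₀ = 7.1×10^-7/10⁻¹² = 7.1×10^5, and L = 10·log₁₀(I/I₀).
L = 10·(0.8513 + 5) = 58.51 dB.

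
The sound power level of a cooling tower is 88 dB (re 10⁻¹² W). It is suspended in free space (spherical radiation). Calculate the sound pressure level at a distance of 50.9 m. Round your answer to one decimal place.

42.9 dB

Free-field spherical radiation: L_p = L_w − 10·log₁₀(4π·r²), r = 50.9 m.
4π·r² = 3.256e+04 m², 10·log₁₀ of that is 45.126 dB.
L_p = 88 − 45.126 = 42.87 dB.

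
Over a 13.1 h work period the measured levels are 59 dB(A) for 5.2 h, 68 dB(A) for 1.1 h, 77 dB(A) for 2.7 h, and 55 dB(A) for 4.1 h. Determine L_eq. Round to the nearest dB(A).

Weight each interval's intensity by its duration and average over T = 13.1 h:
Σ tᵢ·10^(Lᵢ/10) = 5.2·10^(59/10) + 1.1·10^(68/10) + 2.7·10^(77/10) + 4.1·10^(55/10) = 1.477e+08.
L_eq = 10·log₁₀(1.477e+08/13.1) = 70.52 dB(A).

71 dB(A)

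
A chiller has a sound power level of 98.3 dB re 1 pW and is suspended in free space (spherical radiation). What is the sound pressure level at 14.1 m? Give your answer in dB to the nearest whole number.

Free-field spherical radiation: L_p = L_w − 10·log₁₀(4π·r²), r = 14.1 m.
4π·r² = 2498 m², 10·log₁₀ of that is 33.976 dB.
L_p = 98.3 − 33.976 = 64.32 dB.

64 dB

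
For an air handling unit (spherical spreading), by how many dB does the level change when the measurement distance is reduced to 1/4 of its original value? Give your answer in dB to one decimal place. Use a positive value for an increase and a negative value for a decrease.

A point source loses 6 dB per doubling of distance; generally ΔL = −20·log₁₀(r₂/r₁).
ΔL = −20·log₁₀(0.25) = +12.04 dB.

+12.0 dB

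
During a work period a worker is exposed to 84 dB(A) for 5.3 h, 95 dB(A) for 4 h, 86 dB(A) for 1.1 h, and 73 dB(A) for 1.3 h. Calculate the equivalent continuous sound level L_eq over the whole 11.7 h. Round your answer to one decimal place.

90.9 dB(A)

L_eq = 10·log₁₀[(1/T)·Σ tᵢ·10^(Lᵢ/10)] with T = 11.7 h.
Σ tᵢ·10^(Lᵢ/10) = 5.3·10^(84/10) + 4·10^(95/10) + 1.1·10^(86/10) + 1.3·10^(73/10) = 1.444e+10.
L_eq = 10·log₁₀(1.444e+10/11.7) = 90.92 dB(A).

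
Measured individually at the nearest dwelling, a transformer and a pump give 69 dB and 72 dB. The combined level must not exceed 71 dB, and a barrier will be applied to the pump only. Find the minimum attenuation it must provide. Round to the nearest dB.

5 dB

Fixed contribution from the other source: Σ 10^(L/10) = 10^(69/10) = 7.943e+06 (69.00 dB).
The limit corresponds to 10^(71/10) = 1.259e+07; subtracting the fixed part leaves 4.646e+06 for the pump, i.e. 66.67 dB.
Required insertion loss = 72 − 66.67 = 5.33 dB.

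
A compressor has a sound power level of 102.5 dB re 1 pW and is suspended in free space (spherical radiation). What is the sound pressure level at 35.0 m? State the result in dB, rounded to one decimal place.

60.6 dB

The power spreads over a sphere of area 4π·r², so L_p = L_w − 10·log₁₀(4π·r²).
4π·r² = 1.539e+04 m², 10·log₁₀ of that is 41.873 dB.
L_p = 102.5 − 41.873 = 60.63 dB.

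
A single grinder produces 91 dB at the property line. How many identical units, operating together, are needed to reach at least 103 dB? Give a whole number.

16

Need L₁ + 10·log₁₀ N ≥ 103, i.e. log₁₀ N ≥ 1.20.
N ≥ 10^(12.0/10) = 15.849, so N = 16.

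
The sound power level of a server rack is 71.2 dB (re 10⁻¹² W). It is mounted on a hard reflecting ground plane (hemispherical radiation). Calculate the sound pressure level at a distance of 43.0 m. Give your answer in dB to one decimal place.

The power spreads over a hemisphere of area 2π·r², so L_p = L_w − 10·log₁₀(2π·r²).
2π·r² = 1.162e+04 m², 10·log₁₀ of that is 40.651 dB.
L_p = 71.2 − 40.651 = 30.55 dB.

30.5 dB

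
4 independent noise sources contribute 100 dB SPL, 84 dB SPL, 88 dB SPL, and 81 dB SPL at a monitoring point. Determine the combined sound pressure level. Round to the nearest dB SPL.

For uncorrelated sources the intensities add, so convert each level to linear form, sum, and take 10·log₁₀ of the total.
Σ 10^(L/10) = 10^(100/10) + 10^(84/10) + 10^(88/10) + 10^(81/10) = 1.101e+10.
L_total = 10·log₁₀(1.101e+10) = 100.42 dB SPL.

100 dB SPL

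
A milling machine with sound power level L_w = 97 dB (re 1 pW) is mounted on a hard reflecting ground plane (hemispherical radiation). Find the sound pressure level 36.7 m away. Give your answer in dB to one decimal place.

The power spreads over a hemisphere of area 2π·r², so L_p = L_w − 10·log₁₀(2π·r²).
2π·r² = 8463 m², 10·log₁₀ of that is 39.275 dB.
L_p = 97 − 39.275 = 57.72 dB.

57.7 dB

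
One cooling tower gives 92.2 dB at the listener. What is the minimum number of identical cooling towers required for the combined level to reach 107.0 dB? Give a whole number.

N identical sources give L₁ + 10·log₁₀ N, so require 10·log₁₀ N ≥ 107.0 − 92.2 = 14.8 dB.
N ≥ 10^(14.8/10) = 30.200, so N = 31.

31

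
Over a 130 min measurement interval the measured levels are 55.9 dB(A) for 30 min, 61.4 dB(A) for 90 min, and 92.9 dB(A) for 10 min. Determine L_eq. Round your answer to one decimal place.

81.8 dB(A)

L_eq = 10·log₁₀[(1/T)·Σ tᵢ·10^(Lᵢ/10)] with T = 130 min.
Σ tᵢ·10^(Lᵢ/10) = 30·10^(55.9/10) + 90·10^(61.4/10) + 10·10^(92.9/10) = 1.963e+10.
L_eq = 10·log₁₀(1.963e+10/130) = 81.79 dB(A).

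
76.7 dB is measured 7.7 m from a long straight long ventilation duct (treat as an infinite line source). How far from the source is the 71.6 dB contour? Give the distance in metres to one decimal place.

The 5.1 dB drop corresponds to a distance ratio of 10^(5.1/10) for a line source.
r₂ = 7.7·10^((76.7−71.6)/10) = 7.7·10^(5.1/10) = 24.92 m.

24.9 m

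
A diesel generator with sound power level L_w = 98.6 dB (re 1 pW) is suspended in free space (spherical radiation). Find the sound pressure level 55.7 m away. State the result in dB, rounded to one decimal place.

The power spreads over a sphere of area 4π·r², so L_p = L_w − 10·log₁₀(4π·r²).
4π·r² = 3.899e+04 m², 10·log₁₀ of that is 45.909 dB.
L_p = 98.6 − 45.909 = 52.69 dB.

52.7 dB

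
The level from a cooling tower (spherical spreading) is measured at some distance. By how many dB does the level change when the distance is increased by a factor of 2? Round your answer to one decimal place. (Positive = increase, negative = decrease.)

With spherical spreading the level changes by −20·log₁₀(r₂/r₁).
ΔL = −20·log₁₀(2) = -6.02 dB.

-6.0 dB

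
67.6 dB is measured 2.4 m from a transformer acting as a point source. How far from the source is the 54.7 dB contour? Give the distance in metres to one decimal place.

For a point source L₁ − L₂ = 20·log₁₀(r₂/r₁), so r₂ = r₁·10^((L₁−L₂)/20).
r₂ = 2.4·10^((67.6−54.7)/20) = 2.4·10^(12.9/20) = 10.60 m.

10.6 m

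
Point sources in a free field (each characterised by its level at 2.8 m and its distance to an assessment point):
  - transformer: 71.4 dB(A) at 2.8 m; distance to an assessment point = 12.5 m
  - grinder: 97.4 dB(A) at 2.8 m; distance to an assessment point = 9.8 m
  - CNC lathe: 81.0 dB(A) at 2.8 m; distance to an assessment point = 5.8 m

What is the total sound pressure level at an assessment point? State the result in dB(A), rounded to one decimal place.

86.8 dB(A)

Apply inverse-square spreading to bring every level to the receiver, then sum 10^(L/10).
transformer: 71.4 − 20·log₁₀(12.5/2.8) = 71.4 − 13.00 = 58.40 dB(A).
grinder: 97.4 − 20·log₁₀(9.8/2.8) = 97.4 − 10.88 = 86.52 dB(A).
CNC lathe: 81.0 − 20·log₁₀(5.8/2.8) = 81.0 − 6.33 = 74.67 dB(A).
Σ 10^(L/10) = 4.786e+08 → L_total = 10·log₁₀(4.786e+08) = 86.80 dB(A).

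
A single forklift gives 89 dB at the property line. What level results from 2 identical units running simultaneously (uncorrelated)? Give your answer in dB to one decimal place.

N identical incoherent sources raise the level by 10·log₁₀ N.
L_total = 89 + 10·log₁₀(2) = 89 + 3.010 = 92.01 dB.

92.0 dB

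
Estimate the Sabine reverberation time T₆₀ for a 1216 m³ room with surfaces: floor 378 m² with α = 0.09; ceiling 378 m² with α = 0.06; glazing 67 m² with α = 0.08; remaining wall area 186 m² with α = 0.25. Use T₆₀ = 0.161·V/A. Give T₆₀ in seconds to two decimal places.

A = Σ Sᵢαᵢ = 378·0.09 + 378·0.06 + 67·0.08 + 186·0.25 = 108.56 m².
T₆₀ = 0.161·V/A = 0.161·1216/108.56 = 1.803 s.

1.80 s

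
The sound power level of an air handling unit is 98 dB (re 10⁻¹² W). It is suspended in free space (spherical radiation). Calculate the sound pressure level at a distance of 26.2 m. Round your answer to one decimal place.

58.6 dB

The power spreads over a sphere of area 4π·r², so L_p = L_w − 10·log₁₀(4π·r²).
4π·r² = 8626 m², 10·log₁₀ of that is 39.358 dB.
L_p = 98 − 39.358 = 58.64 dB.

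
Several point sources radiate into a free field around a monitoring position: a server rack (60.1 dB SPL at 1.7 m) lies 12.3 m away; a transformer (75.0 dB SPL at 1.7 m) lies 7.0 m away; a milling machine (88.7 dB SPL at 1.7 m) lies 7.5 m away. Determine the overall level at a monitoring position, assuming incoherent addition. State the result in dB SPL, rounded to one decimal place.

First find each source's level at the receiver (point-source: −20·log₁₀(r/r_ref)), then combine on an intensity basis.
server rack: 60.1 − 20·log₁₀(12.3/1.7) = 60.1 − 17.19 = 42.91 dB SPL.
transformer: 75.0 − 20·log₁₀(7.0/1.7) = 75.0 − 12.29 = 62.71 dB SPL.
milling machine: 88.7 − 20·log₁₀(7.5/1.7) = 88.7 − 12.89 = 75.81 dB SPL.
Σ 10^(L/10) = 3.997e+07 → L_total = 10·log₁₀(3.997e+07) = 76.02 dB SPL.

76.0 dB SPL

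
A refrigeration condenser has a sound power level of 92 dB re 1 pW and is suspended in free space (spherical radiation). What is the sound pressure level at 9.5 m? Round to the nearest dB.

The power spreads over a sphere of area 4π·r², so L_p = L_w − 10·log₁₀(4π·r²).
4π·r² = 1134 m², 10·log₁₀ of that is 30.547 dB.
L_p = 92 − 30.547 = 61.45 dB.

61 dB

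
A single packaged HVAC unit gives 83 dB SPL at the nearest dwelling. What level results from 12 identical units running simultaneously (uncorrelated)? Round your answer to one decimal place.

N identical incoherent sources raise the level by 10·log₁₀ N.
L_total = 83 + 10·log₁₀(12) = 83 + 10.792 = 93.79 dB SPL.

93.8 dB SPL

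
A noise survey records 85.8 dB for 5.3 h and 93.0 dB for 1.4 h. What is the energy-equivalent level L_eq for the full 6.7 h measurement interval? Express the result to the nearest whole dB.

89 dB

Weight each interval's intensity by its duration and average over T = 6.7 h:
Σ tᵢ·10^(Lᵢ/10) = 5.3·10^(85.8/10) + 1.4·10^(93.0/10) = 4.808e+09.
L_eq = 10·log₁₀(4.808e+09/6.7) = 88.56 dB.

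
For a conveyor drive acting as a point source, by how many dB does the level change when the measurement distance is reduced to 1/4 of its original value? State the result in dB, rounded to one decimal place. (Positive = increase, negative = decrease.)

+12.0 dB

Point-source spreading: ΔL = −20·log₁₀(r₂/r₁).
ΔL = −20·log₁₀(0.25) = +12.04 dB.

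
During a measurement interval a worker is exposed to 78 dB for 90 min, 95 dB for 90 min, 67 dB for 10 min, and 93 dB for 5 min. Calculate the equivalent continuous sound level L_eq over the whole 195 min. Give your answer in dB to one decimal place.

L_eq = 10·log₁₀[(1/T)·Σ tᵢ·10^(Lᵢ/10)] with T = 195 min.
Σ tᵢ·10^(Lᵢ/10) = 90·10^(78/10) + 90·10^(95/10) + 10·10^(67/10) + 5·10^(93/10) = 3.003e+11.
L_eq = 10·log₁₀(3.003e+11/195) = 91.88 dB.

91.9 dB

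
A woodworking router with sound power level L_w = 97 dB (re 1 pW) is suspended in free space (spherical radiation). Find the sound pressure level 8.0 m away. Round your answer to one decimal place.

L_p = L_w − 10·log₁₀(4π·r²) with r = 8.0 m.
4π·r² = 804.2 m², 10·log₁₀ of that is 29.054 dB.
L_p = 97 − 29.054 = 67.95 dB.

67.9 dB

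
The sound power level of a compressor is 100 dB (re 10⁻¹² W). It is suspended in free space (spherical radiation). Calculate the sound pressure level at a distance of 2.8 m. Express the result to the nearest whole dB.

The power spreads over a sphere of area 4π·r², so L_p = L_w − 10·log₁₀(4π·r²).
4π·r² = 98.52 m², 10·log₁₀ of that is 19.935 dB.
L_p = 100 − 19.935 = 80.06 dB.

80 dB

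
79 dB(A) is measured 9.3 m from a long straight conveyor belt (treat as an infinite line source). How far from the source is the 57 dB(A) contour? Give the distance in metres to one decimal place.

The 22.0 dB drop corresponds to a distance ratio of 10^(22.0/10) for a line source.
r₂ = 9.3·10^((79−57)/10) = 9.3·10^(22.0/10) = 1473.95 m.

1474.0 m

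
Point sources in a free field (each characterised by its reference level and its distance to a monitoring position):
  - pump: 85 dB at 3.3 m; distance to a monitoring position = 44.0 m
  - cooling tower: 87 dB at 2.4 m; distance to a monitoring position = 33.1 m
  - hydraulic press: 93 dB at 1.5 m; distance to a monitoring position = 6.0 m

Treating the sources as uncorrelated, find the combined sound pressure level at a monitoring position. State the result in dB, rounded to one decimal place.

First find each source's level at the receiver (point-source: −20·log₁₀(r/r_ref)), then combine on an intensity basis.
pump: 85 − 20·log₁₀(44.0/3.3) = 85 − 22.50 = 62.50 dB.
cooling tower: 87 − 20·log₁₀(33.1/2.4) = 87 − 22.79 = 64.21 dB.
hydraulic press: 93 − 20·log₁₀(6.0/1.5) = 93 − 12.04 = 80.96 dB.
Σ 10^(L/10) = 1.291e+08 → L_total = 10·log₁₀(1.291e+08) = 81.11 dB.

81.1 dB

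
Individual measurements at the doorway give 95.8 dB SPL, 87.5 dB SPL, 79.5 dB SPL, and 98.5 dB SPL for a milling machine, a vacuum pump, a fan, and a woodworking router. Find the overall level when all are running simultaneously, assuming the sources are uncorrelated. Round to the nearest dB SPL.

101 dB SPL

For uncorrelated sources the intensities add, so convert each level to linear form, sum, and take 10·log₁₀ of the total.
Σ 10^(L/10) = 10^(95.8/10) + 10^(87.5/10) + 10^(79.5/10) + 10^(98.5/10) = 1.153e+10.
L_total = 10·log₁₀(1.153e+10) = 100.62 dB SPL.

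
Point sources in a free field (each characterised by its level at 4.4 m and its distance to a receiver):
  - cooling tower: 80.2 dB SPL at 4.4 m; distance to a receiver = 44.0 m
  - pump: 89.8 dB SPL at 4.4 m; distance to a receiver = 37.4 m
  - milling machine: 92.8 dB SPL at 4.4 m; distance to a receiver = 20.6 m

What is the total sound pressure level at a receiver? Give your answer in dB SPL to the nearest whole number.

Apply inverse-square spreading to bring every level to the receiver, then sum 10^(L/10).
cooling tower: 80.2 − 20·log₁₀(44.0/4.4) = 80.2 − 20.00 = 60.20 dB SPL.
pump: 89.8 − 20·log₁₀(37.4/4.4) = 89.8 − 18.59 = 71.21 dB SPL.
milling machine: 92.8 − 20·log₁₀(20.6/4.4) = 92.8 − 13.41 = 79.39 dB SPL.
Σ 10^(L/10) = 1.012e+08 → L_total = 10·log₁₀(1.012e+08) = 80.05 dB SPL.

80 dB SPL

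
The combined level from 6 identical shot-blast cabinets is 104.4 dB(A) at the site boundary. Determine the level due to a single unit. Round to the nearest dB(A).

For N identical incoherent sources L_total = L₁ + 10·log₁₀ N, so L₁ = 104.4 − 10·log₁₀(6) = 104.4 − 7.782.

97 dB(A)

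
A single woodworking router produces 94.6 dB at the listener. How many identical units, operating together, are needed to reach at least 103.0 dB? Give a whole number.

7

N identical sources give L₁ + 10·log₁₀ N, so require 10·log₁₀ N ≥ 103.0 − 94.6 = 8.4 dB.
N ≥ 10^(8.4/10) = 6.918, so N = 7.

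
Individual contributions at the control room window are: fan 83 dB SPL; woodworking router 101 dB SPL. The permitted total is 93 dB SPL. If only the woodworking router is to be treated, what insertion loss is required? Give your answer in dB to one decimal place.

Fixed contribution from the other source: Σ 10^(L/10) = 10^(83/10) = 1.995e+08 (83.00 dB SPL).
To meet 93 dB SPL overall, the treated woodworking router may contribute at most 10^(93/10) − 1.995e+08 = 1.796e+09, i.e. 92.54 dB SPL.
Required insertion loss = 101 − 92.54 = 8.46 dB.

8.5 dB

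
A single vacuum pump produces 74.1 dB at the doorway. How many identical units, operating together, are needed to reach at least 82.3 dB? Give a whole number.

7

The shortfall is 82.3 − 74.1 = 8.2 dB, and N units add 10·log₁₀ N, so need 10·log₁₀ N ≥ 8.2.
N ≥ 10^(8.2/10) = 6.607, so N = 7.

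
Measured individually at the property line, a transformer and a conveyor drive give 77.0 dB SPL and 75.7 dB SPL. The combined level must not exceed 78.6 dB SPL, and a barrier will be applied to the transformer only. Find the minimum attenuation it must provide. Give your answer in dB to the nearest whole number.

Fixed contribution from the other source: Σ 10^(L/10) = 10^(75.7/10) = 3.715e+07 (75.70 dB SPL).
To meet 78.6 dB SPL overall, the treated transformer may contribute at most 10^(78.6/10) − 3.715e+07 = 3.529e+07, i.e. 75.48 dB SPL.
Required insertion loss = 77.0 − 75.48 = 1.52 dB.

2 dB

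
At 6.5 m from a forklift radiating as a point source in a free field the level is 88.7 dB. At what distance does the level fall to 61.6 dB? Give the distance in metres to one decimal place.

For a point source L₁ − L₂ = 20·log₁₀(r₂/r₁), so r₂ = r₁·10^((L₁−L₂)/20).
r₂ = 6.5·10^((88.7−61.6)/20) = 6.5·10^(27.1/20) = 147.20 m.

147.2 m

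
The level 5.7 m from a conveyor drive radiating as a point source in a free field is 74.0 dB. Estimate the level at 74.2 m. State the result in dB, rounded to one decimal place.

51.7 dB

Point-source attenuation: ΔL = 20·log₁₀(r₂/r₁) = 20·log₁₀(74.2/5.7) = 22.291 dB.
L₂ = 74.0 − 20·log₁₀(74.2/5.7) = 74.0 − 22.291 = 51.71 dB.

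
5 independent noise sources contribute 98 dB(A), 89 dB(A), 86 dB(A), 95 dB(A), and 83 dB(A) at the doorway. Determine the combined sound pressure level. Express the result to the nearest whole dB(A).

100 dB(A)

For uncorrelated sources the intensities add, so convert each level to linear form, sum, and take 10·log₁₀ of the total.
Σ 10^(L/10) = 10^(98/10) + 10^(89/10) + 10^(86/10) + 10^(95/10) + 10^(83/10) = 1.086e+10.
L_total = 10·log₁₀(1.086e+10) = 100.36 dB(A).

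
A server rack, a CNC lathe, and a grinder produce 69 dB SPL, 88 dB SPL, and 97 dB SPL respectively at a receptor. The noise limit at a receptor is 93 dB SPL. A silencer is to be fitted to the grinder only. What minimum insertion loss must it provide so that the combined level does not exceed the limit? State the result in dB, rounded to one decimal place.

5.7 dB

The untreated sources together contribute 10^(69/10) + 10^(88/10) = 6.389e+08, i.e. 88.05 dB SPL.
To meet 93 dB SPL overall, the treated grinder may contribute at most 10^(93/10) − 6.389e+08 = 1.356e+09, i.e. 91.32 dB SPL.
Required insertion loss = 97 − 91.32 = 5.68 dB.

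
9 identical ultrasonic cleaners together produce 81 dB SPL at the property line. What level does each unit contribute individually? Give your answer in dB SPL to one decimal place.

71.5 dB SPL

Dividing the total intensity by 9 lowers the level by 10·log₁₀ 9 = 9.542 dB: L₁ = 81 − 9.542.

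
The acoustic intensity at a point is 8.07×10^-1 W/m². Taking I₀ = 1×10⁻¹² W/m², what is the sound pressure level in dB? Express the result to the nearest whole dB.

119 dB

I/I₀ = 8.07×10^-1/10⁻¹² = 8.07×10^11, and L = 10·log₁₀(I/I₀).
L = 10·(0.9069 + 11) = 119.07 dB.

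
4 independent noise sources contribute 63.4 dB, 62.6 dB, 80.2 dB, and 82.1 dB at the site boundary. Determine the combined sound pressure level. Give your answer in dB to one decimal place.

For uncorrelated sources the intensities add, so convert each level to linear form, sum, and take 10·log₁₀ of the total.
Σ 10^(L/10) = 10^(63.4/10) + 10^(62.6/10) + 10^(80.2/10) + 10^(82.1/10) = 2.709e+08.
L_total = 10·log₁₀(2.709e+08) = 84.33 dB.

84.3 dB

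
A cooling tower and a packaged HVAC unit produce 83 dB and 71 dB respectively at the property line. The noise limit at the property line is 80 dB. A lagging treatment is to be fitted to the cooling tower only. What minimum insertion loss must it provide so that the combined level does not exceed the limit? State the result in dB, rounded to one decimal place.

3.6 dB

Everything except the cooling tower sums to 10^(71/10) = 1.259e+07 in linear terms, 71.00 dB.
To meet 80 dB overall, the treated cooling tower may contribute at most 10^(80/10) − 1.259e+07 = 8.741e+07, i.e. 79.42 dB.
So the cooling tower must be reduced from 83 to 79.42 dB: IL = 3.58 dB.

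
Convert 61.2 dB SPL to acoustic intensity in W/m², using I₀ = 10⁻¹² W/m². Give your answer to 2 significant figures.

1.3e-06 W/m²

L = 10·log₁₀(I/I₀) ⇒ I = I₀·10^(L/10) = 10⁻¹² × 10^6.12.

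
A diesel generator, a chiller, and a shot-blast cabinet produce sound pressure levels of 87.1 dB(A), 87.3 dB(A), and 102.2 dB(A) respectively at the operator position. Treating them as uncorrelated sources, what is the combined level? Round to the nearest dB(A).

102 dB(A)

Incoherent sources combine by intensity addition: L_total = 10·log₁₀(Σ 10^(L_i/10)).
Σ 10^(L/10) = 10^(87.1/10) + 10^(87.3/10) + 10^(102.2/10) = 1.765e+10.
L_total = 10·log₁₀(1.765e+10) = 102.47 dB(A).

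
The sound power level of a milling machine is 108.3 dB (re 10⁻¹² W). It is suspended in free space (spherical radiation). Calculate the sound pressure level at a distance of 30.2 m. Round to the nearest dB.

68 dB

L_p = L_w − 10·log₁₀(4π·r²) with r = 30.2 m.
4π·r² = 1.146e+04 m², 10·log₁₀ of that is 40.592 dB.
L_p = 108.3 − 40.592 = 67.71 dB.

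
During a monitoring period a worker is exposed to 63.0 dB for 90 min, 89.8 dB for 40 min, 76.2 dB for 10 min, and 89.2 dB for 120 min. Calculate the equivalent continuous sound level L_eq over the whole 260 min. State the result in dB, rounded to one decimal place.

The energy average is taken in the linear domain: L_eq = 10·log₁₀[(Σ tᵢ·10^(Lᵢ/10))/T], T = 260 min.
Σ tᵢ·10^(Lᵢ/10) = 90·10^(63.0/10) + 40·10^(89.8/10) + 10·10^(76.2/10) + 120·10^(89.2/10) = 1.386e+11.
L_eq = 10·log₁₀(1.386e+11/260) = 87.27 dB.

87.3 dB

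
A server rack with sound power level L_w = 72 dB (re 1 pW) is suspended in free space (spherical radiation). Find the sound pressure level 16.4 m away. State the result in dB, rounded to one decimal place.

Free-field spherical radiation: L_p = L_w − 10·log₁₀(4π·r²), r = 16.4 m.
4π·r² = 3380 m², 10·log₁₀ of that is 35.289 dB.
L_p = 72 − 35.289 = 36.71 dB.

36.7 dB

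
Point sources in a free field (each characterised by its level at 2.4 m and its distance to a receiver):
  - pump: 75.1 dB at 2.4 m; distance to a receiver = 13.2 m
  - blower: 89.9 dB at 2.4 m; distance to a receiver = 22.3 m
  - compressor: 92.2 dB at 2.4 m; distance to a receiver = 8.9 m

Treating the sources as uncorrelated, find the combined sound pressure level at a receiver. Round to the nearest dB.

Propagate each source to the receiver with L = L_ref − 20·log₁₀(r/r_ref), then add intensities.
pump: 75.1 − 20·log₁₀(13.2/2.4) = 75.1 − 14.81 = 60.29 dB.
blower: 89.9 − 20·log₁₀(22.3/2.4) = 89.9 − 19.36 = 70.54 dB.
compressor: 92.2 − 20·log₁₀(8.9/2.4) = 92.2 − 11.38 = 80.82 dB.
Σ 10^(L/10) = 1.331e+08 → L_total = 10·log₁₀(1.331e+08) = 81.24 dB.

81 dB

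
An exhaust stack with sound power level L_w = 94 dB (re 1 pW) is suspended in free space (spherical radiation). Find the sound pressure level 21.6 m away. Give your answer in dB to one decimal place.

56.3 dB

Free-field spherical radiation: L_p = L_w − 10·log₁₀(4π·r²), r = 21.6 m.
4π·r² = 5863 m², 10·log₁₀ of that is 37.681 dB.
L_p = 94 − 37.681 = 56.32 dB.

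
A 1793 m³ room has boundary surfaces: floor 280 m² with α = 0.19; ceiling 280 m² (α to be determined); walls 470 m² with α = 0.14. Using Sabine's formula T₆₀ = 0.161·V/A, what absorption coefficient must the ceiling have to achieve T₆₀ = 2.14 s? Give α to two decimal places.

Required total absorption A = 0.161·1793/2.14 = 134.89 m².
Absorption from the other surfaces = 280·0.19 + 470·0.14 = 119.00 m², so the ceiling must supply 15.89 m² over 280 m².
α = 15.89/280 = 0.057.

0.06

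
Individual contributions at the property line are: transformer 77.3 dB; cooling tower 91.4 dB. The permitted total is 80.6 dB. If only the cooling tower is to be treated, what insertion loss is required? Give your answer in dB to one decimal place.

Everything except the cooling tower sums to 10^(77.3/10) = 5.370e+07 in linear terms, 77.30 dB.
The limit corresponds to 10^(80.6/10) = 1.148e+08; subtracting the fixed part leaves 6.111e+07 for the cooling tower, i.e. 77.86 dB.
So the cooling tower must be reduced from 91.4 to 77.86 dB: IL = 13.54 dB.

13.5 dB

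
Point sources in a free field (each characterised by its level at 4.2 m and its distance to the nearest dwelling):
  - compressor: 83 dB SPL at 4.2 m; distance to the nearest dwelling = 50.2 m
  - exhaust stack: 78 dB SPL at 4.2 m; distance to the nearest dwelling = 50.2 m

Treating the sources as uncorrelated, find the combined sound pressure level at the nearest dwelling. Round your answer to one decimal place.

62.6 dB SPL

First find each source's level at the receiver (point-source: −20·log₁₀(r/r_ref)), then combine on an intensity basis.
compressor: 83 − 20·log₁₀(50.2/4.2) = 83 − 21.55 = 61.45 dB SPL.
exhaust stack: 78 − 20·log₁₀(50.2/4.2) = 78 − 21.55 = 56.45 dB SPL.
Σ 10^(L/10) = 1.838e+06 → L_total = 10·log₁₀(1.838e+06) = 62.64 dB SPL.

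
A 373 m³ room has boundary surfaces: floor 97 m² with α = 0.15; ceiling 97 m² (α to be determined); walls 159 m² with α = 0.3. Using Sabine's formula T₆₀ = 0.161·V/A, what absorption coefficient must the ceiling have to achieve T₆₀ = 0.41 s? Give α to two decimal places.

A = 0.161·V/T₆₀ = 0.161·373/0.41 = 146.47 m² sabins.
Absorption from the other surfaces = 97·0.15 + 159·0.3 = 62.25 m², so the ceiling must supply 84.22 m² over 97 m².
α = 84.22/97 = 0.868.

0.87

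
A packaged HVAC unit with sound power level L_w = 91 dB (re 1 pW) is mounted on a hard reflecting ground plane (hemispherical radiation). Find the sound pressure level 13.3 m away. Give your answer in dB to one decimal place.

Free-field hemispherical radiation: L_p = L_w − 10·log₁₀(2π·r²), r = 13.3 m.
2π·r² = 1111 m², 10·log₁₀ of that is 30.459 dB.
L_p = 91 − 30.459 = 60.54 dB.

60.5 dB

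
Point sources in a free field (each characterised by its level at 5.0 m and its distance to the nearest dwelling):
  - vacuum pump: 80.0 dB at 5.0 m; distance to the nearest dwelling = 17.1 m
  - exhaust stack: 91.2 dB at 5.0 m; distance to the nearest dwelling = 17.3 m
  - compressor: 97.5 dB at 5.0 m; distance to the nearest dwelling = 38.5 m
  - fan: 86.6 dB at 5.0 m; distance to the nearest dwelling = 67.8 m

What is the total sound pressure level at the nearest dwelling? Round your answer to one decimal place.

Apply inverse-square spreading to bring every level to the receiver, then sum 10^(L/10).
vacuum pump: 80.0 − 20·log₁₀(17.1/5.0) = 80.0 − 10.68 = 69.32 dB.
exhaust stack: 91.2 − 20·log₁₀(17.3/5.0) = 91.2 − 10.78 = 80.42 dB.
compressor: 97.5 − 20·log₁₀(38.5/5.0) = 97.5 − 17.73 = 79.77 dB.
fan: 86.6 − 20·log₁₀(67.8/5.0) = 86.6 − 22.65 = 63.95 dB.
Σ 10^(L/10) = 2.160e+08 → L_total = 10·log₁₀(2.160e+08) = 83.34 dB.

83.3 dB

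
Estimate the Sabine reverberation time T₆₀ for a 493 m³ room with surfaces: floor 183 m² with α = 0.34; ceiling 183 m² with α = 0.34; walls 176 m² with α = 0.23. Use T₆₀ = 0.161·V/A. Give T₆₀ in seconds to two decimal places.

Summing Sᵢαᵢ: 183·0.34 + 183·0.34 + 176·0.23 = 164.92 m².
T₆₀ = 0.161·V/A = 0.161·493/164.92 = 0.481 s.

0.48 s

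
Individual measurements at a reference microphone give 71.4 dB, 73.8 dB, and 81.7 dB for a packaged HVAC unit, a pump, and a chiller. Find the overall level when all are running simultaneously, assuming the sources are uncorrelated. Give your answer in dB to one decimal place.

Incoherent sources combine by intensity addition: L_total = 10·log₁₀(Σ 10^(L_i/10)).
Σ 10^(L/10) = 10^(71.4/10) + 10^(73.8/10) + 10^(81.7/10) = 1.857e+08.
L_total = 10·log₁₀(1.857e+08) = 82.69 dB.

82.7 dB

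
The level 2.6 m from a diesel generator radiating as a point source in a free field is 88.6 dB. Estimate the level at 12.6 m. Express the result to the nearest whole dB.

Point-source attenuation: ΔL = 20·log₁₀(r₂/r₁) = 20·log₁₀(12.6/2.6) = 13.708 dB.
L₂ = 88.6 − 20·log₁₀(12.6/2.6) = 88.6 − 13.708 = 74.89 dB.

75 dB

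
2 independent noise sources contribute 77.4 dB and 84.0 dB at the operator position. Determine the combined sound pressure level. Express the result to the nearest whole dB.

85 dB

For uncorrelated sources the intensities add, so convert each level to linear form, sum, and take 10·log₁₀ of the total.
Σ 10^(L/10) = 10^(77.4/10) + 10^(84.0/10) = 3.061e+08.
L_total = 10·log₁₀(3.061e+08) = 84.86 dB.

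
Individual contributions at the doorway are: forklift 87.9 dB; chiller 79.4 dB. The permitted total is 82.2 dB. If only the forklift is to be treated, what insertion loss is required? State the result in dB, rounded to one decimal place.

Fixed contribution from the other source: Σ 10^(L/10) = 10^(79.4/10) = 8.710e+07 (79.40 dB).
To meet 82.2 dB overall, the treated forklift may contribute at most 10^(82.2/10) − 8.710e+07 = 7.886e+07, i.e. 78.97 dB.
Required insertion loss = 87.9 − 78.97 = 8.93 dB.

8.9 dB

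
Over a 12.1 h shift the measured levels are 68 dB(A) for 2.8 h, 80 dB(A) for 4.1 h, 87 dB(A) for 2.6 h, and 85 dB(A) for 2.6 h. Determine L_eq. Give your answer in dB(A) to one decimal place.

The energy average is taken in the linear domain: L_eq = 10·log₁₀[(Σ tᵢ·10^(Lᵢ/10))/T], T = 12.1 h.
Σ tᵢ·10^(Lᵢ/10) = 2.8·10^(68/10) + 4.1·10^(80/10) + 2.6·10^(87/10) + 2.6·10^(85/10) = 2.553e+09.
L_eq = 10·log₁₀(2.553e+09/12.1) = 83.24 dB(A).

83.2 dB(A)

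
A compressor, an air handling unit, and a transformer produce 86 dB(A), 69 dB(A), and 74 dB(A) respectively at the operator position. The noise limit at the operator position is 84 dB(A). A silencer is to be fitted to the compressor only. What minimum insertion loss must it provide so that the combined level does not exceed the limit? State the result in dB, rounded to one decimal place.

Fixed contribution from the other sources: Σ 10^(L/10) = 10^(69/10) + 10^(74/10) = 3.306e+07 (75.19 dB(A)).
The limit corresponds to 10^(84/10) = 2.512e+08; subtracting the fixed part leaves 2.181e+08 for the compressor, i.e. 83.39 dB(A).
Required insertion loss = 86 − 83.39 = 2.61 dB.

2.6 dB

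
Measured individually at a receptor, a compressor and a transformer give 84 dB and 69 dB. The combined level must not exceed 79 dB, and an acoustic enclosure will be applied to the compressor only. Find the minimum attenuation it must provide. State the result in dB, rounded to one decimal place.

Fixed contribution from the other source: Σ 10^(L/10) = 10^(69/10) = 7.943e+06 (69.00 dB).
To meet 79 dB overall, the treated compressor may contribute at most 10^(79/10) − 7.943e+06 = 7.149e+07, i.e. 78.54 dB.
So the compressor must be reduced from 84 to 78.54 dB: IL = 5.46 dB.

5.5 dB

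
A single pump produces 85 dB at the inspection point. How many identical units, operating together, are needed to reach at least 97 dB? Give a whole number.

The shortfall is 97 − 85 = 12.0 dB, and N units add 10·log₁₀ N, so need 10·log₁₀ N ≥ 12.0.
N ≥ 10^(12.0/10) = 15.849, so N = 16.

16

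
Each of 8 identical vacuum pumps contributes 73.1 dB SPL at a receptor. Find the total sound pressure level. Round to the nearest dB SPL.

82 dB SPL

With 8 equal, uncorrelated contributions the intensity is 8× that of one unit, giving a rise of 10·log₁₀ 8.
L_total = 73.1 + 10·log₁₀(8) = 73.1 + 9.031 = 82.13 dB SPL.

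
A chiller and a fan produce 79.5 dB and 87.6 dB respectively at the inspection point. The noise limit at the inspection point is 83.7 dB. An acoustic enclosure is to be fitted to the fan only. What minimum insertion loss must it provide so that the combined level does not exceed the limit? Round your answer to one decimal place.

Everything except the fan sums to 10^(79.5/10) = 8.913e+07 in linear terms, 79.50 dB.
To meet 83.7 dB overall, the treated fan may contribute at most 10^(83.7/10) − 8.913e+07 = 1.453e+08, i.e. 81.62 dB.
Required insertion loss = 87.6 − 81.62 = 5.98 dB.

6.0 dB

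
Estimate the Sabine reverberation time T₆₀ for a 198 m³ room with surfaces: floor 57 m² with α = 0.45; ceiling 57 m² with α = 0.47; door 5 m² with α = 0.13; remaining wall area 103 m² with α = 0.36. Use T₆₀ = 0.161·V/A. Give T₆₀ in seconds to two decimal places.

A = Σ Sᵢαᵢ = 57·0.45 + 57·0.47 + 5·0.13 + 103·0.36 = 90.17 m².
T₆₀ = 0.161 × 198 / 90.17 = 0.354 s.

0.35 s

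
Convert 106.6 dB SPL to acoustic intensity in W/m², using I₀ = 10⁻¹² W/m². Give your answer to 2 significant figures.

I = I₀·10^(L/10) = 10⁻¹² × 10^(106.6/10) = 10^(-1.340).

0.046 W/m²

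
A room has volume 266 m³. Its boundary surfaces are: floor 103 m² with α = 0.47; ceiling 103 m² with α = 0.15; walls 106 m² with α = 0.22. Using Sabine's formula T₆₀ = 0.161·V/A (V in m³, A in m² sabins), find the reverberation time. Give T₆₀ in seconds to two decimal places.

Summing Sᵢαᵢ: 103·0.47 + 103·0.15 + 106·0.22 = 87.18 m².
T₆₀ = 0.161·V/A = 0.161·266/87.18 = 0.491 s.

0.49 s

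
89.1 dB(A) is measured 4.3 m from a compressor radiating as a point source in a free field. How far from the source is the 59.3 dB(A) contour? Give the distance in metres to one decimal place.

132.9 m

For a point source L₁ − L₂ = 20·log₁₀(r₂/r₁), so r₂ = r₁·10^((L₁−L₂)/20).
r₂ = 4.3·10^((89.1−59.3)/20) = 4.3·10^(29.8/20) = 132.88 m.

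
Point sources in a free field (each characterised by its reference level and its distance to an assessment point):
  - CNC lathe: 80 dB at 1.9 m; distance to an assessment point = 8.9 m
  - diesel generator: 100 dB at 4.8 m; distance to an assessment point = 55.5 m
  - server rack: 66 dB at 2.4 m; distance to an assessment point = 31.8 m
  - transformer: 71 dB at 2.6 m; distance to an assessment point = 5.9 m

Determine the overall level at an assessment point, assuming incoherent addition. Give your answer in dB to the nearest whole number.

79 dB

First find each source's level at the receiver (point-source: −20·log₁₀(r/r_ref)), then combine on an intensity basis.
CNC lathe: 80 − 20·log₁₀(8.9/1.9) = 80 − 13.41 = 66.59 dB.
diesel generator: 100 − 20·log₁₀(55.5/4.8) = 100 − 21.26 = 78.74 dB.
server rack: 66 − 20·log₁₀(31.8/2.4) = 66 − 22.44 = 43.56 dB.
transformer: 71 − 20·log₁₀(5.9/2.6) = 71 − 7.12 = 63.88 dB.
Σ 10^(L/10) = 8.182e+07 → L_total = 10·log₁₀(8.182e+07) = 79.13 dB.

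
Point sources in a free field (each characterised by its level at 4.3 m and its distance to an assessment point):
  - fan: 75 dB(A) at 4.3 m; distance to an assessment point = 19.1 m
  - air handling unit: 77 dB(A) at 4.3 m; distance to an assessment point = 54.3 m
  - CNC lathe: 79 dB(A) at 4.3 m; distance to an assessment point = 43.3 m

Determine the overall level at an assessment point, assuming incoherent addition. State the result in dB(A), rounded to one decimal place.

Apply inverse-square spreading to bring every level to the receiver, then sum 10^(L/10).
fan: 75 − 20·log₁₀(19.1/4.3) = 75 − 12.95 = 62.05 dB(A).
air handling unit: 77 − 20·log₁₀(54.3/4.3) = 77 − 22.03 = 54.97 dB(A).
CNC lathe: 79 − 20·log₁₀(43.3/4.3) = 79 − 20.06 = 58.94 dB(A).
Σ 10^(L/10) = 2.700e+06 → L_total = 10·log₁₀(2.700e+06) = 64.31 dB(A).

64.3 dB(A)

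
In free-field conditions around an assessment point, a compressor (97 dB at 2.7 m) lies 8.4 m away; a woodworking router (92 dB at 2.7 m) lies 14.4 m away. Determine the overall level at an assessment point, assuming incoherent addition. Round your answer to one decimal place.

Propagate each source to the receiver with L = L_ref − 20·log₁₀(r/r_ref), then add intensities.
compressor: 97 − 20·log₁₀(8.4/2.7) = 97 − 9.86 = 87.14 dB.
woodworking router: 92 − 20·log₁₀(14.4/2.7) = 92 − 14.54 = 77.46 dB.
Σ 10^(L/10) = 5.735e+08 → L_total = 10·log₁₀(5.735e+08) = 87.59 dB.

87.6 dB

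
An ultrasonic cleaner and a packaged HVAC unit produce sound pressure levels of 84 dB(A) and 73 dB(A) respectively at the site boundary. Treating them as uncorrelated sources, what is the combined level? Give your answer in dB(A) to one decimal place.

For uncorrelated sources the intensities add, so convert each level to linear form, sum, and take 10·log₁₀ of the total.
Σ 10^(L/10) = 10^(84/10) + 10^(73/10) = 2.711e+08.
L_total = 10·log₁₀(2.711e+08) = 84.33 dB(A).

84.3 dB(A)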